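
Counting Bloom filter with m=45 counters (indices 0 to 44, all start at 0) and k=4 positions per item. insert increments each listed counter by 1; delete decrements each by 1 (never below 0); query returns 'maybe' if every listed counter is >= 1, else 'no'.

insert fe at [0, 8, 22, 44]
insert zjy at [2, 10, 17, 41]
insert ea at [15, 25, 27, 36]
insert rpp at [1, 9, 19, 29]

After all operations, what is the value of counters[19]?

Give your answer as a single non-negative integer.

Step 1: insert fe at [0, 8, 22, 44] -> counters=[1,0,0,0,0,0,0,0,1,0,0,0,0,0,0,0,0,0,0,0,0,0,1,0,0,0,0,0,0,0,0,0,0,0,0,0,0,0,0,0,0,0,0,0,1]
Step 2: insert zjy at [2, 10, 17, 41] -> counters=[1,0,1,0,0,0,0,0,1,0,1,0,0,0,0,0,0,1,0,0,0,0,1,0,0,0,0,0,0,0,0,0,0,0,0,0,0,0,0,0,0,1,0,0,1]
Step 3: insert ea at [15, 25, 27, 36] -> counters=[1,0,1,0,0,0,0,0,1,0,1,0,0,0,0,1,0,1,0,0,0,0,1,0,0,1,0,1,0,0,0,0,0,0,0,0,1,0,0,0,0,1,0,0,1]
Step 4: insert rpp at [1, 9, 19, 29] -> counters=[1,1,1,0,0,0,0,0,1,1,1,0,0,0,0,1,0,1,0,1,0,0,1,0,0,1,0,1,0,1,0,0,0,0,0,0,1,0,0,0,0,1,0,0,1]
Final counters=[1,1,1,0,0,0,0,0,1,1,1,0,0,0,0,1,0,1,0,1,0,0,1,0,0,1,0,1,0,1,0,0,0,0,0,0,1,0,0,0,0,1,0,0,1] -> counters[19]=1

Answer: 1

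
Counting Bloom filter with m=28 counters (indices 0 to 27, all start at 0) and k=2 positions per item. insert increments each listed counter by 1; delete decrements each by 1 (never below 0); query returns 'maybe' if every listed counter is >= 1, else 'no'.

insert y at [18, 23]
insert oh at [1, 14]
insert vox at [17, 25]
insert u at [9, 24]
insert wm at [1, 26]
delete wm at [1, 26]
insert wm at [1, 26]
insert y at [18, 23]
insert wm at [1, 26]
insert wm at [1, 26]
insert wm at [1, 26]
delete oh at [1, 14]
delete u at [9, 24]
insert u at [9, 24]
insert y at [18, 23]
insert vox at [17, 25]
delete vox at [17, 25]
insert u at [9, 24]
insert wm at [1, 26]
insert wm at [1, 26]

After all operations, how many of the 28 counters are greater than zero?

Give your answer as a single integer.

Answer: 8

Derivation:
Step 1: insert y at [18, 23] -> counters=[0,0,0,0,0,0,0,0,0,0,0,0,0,0,0,0,0,0,1,0,0,0,0,1,0,0,0,0]
Step 2: insert oh at [1, 14] -> counters=[0,1,0,0,0,0,0,0,0,0,0,0,0,0,1,0,0,0,1,0,0,0,0,1,0,0,0,0]
Step 3: insert vox at [17, 25] -> counters=[0,1,0,0,0,0,0,0,0,0,0,0,0,0,1,0,0,1,1,0,0,0,0,1,0,1,0,0]
Step 4: insert u at [9, 24] -> counters=[0,1,0,0,0,0,0,0,0,1,0,0,0,0,1,0,0,1,1,0,0,0,0,1,1,1,0,0]
Step 5: insert wm at [1, 26] -> counters=[0,2,0,0,0,0,0,0,0,1,0,0,0,0,1,0,0,1,1,0,0,0,0,1,1,1,1,0]
Step 6: delete wm at [1, 26] -> counters=[0,1,0,0,0,0,0,0,0,1,0,0,0,0,1,0,0,1,1,0,0,0,0,1,1,1,0,0]
Step 7: insert wm at [1, 26] -> counters=[0,2,0,0,0,0,0,0,0,1,0,0,0,0,1,0,0,1,1,0,0,0,0,1,1,1,1,0]
Step 8: insert y at [18, 23] -> counters=[0,2,0,0,0,0,0,0,0,1,0,0,0,0,1,0,0,1,2,0,0,0,0,2,1,1,1,0]
Step 9: insert wm at [1, 26] -> counters=[0,3,0,0,0,0,0,0,0,1,0,0,0,0,1,0,0,1,2,0,0,0,0,2,1,1,2,0]
Step 10: insert wm at [1, 26] -> counters=[0,4,0,0,0,0,0,0,0,1,0,0,0,0,1,0,0,1,2,0,0,0,0,2,1,1,3,0]
Step 11: insert wm at [1, 26] -> counters=[0,5,0,0,0,0,0,0,0,1,0,0,0,0,1,0,0,1,2,0,0,0,0,2,1,1,4,0]
Step 12: delete oh at [1, 14] -> counters=[0,4,0,0,0,0,0,0,0,1,0,0,0,0,0,0,0,1,2,0,0,0,0,2,1,1,4,0]
Step 13: delete u at [9, 24] -> counters=[0,4,0,0,0,0,0,0,0,0,0,0,0,0,0,0,0,1,2,0,0,0,0,2,0,1,4,0]
Step 14: insert u at [9, 24] -> counters=[0,4,0,0,0,0,0,0,0,1,0,0,0,0,0,0,0,1,2,0,0,0,0,2,1,1,4,0]
Step 15: insert y at [18, 23] -> counters=[0,4,0,0,0,0,0,0,0,1,0,0,0,0,0,0,0,1,3,0,0,0,0,3,1,1,4,0]
Step 16: insert vox at [17, 25] -> counters=[0,4,0,0,0,0,0,0,0,1,0,0,0,0,0,0,0,2,3,0,0,0,0,3,1,2,4,0]
Step 17: delete vox at [17, 25] -> counters=[0,4,0,0,0,0,0,0,0,1,0,0,0,0,0,0,0,1,3,0,0,0,0,3,1,1,4,0]
Step 18: insert u at [9, 24] -> counters=[0,4,0,0,0,0,0,0,0,2,0,0,0,0,0,0,0,1,3,0,0,0,0,3,2,1,4,0]
Step 19: insert wm at [1, 26] -> counters=[0,5,0,0,0,0,0,0,0,2,0,0,0,0,0,0,0,1,3,0,0,0,0,3,2,1,5,0]
Step 20: insert wm at [1, 26] -> counters=[0,6,0,0,0,0,0,0,0,2,0,0,0,0,0,0,0,1,3,0,0,0,0,3,2,1,6,0]
Final counters=[0,6,0,0,0,0,0,0,0,2,0,0,0,0,0,0,0,1,3,0,0,0,0,3,2,1,6,0] -> 8 nonzero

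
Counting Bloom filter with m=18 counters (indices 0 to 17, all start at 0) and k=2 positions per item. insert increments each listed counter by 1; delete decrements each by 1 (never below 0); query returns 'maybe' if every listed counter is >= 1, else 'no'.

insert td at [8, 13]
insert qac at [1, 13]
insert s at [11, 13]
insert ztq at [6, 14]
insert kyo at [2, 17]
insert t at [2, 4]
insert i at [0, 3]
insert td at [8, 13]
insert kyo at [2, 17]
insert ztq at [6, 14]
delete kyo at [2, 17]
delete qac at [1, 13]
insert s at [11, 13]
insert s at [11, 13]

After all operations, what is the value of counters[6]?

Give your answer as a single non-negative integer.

Answer: 2

Derivation:
Step 1: insert td at [8, 13] -> counters=[0,0,0,0,0,0,0,0,1,0,0,0,0,1,0,0,0,0]
Step 2: insert qac at [1, 13] -> counters=[0,1,0,0,0,0,0,0,1,0,0,0,0,2,0,0,0,0]
Step 3: insert s at [11, 13] -> counters=[0,1,0,0,0,0,0,0,1,0,0,1,0,3,0,0,0,0]
Step 4: insert ztq at [6, 14] -> counters=[0,1,0,0,0,0,1,0,1,0,0,1,0,3,1,0,0,0]
Step 5: insert kyo at [2, 17] -> counters=[0,1,1,0,0,0,1,0,1,0,0,1,0,3,1,0,0,1]
Step 6: insert t at [2, 4] -> counters=[0,1,2,0,1,0,1,0,1,0,0,1,0,3,1,0,0,1]
Step 7: insert i at [0, 3] -> counters=[1,1,2,1,1,0,1,0,1,0,0,1,0,3,1,0,0,1]
Step 8: insert td at [8, 13] -> counters=[1,1,2,1,1,0,1,0,2,0,0,1,0,4,1,0,0,1]
Step 9: insert kyo at [2, 17] -> counters=[1,1,3,1,1,0,1,0,2,0,0,1,0,4,1,0,0,2]
Step 10: insert ztq at [6, 14] -> counters=[1,1,3,1,1,0,2,0,2,0,0,1,0,4,2,0,0,2]
Step 11: delete kyo at [2, 17] -> counters=[1,1,2,1,1,0,2,0,2,0,0,1,0,4,2,0,0,1]
Step 12: delete qac at [1, 13] -> counters=[1,0,2,1,1,0,2,0,2,0,0,1,0,3,2,0,0,1]
Step 13: insert s at [11, 13] -> counters=[1,0,2,1,1,0,2,0,2,0,0,2,0,4,2,0,0,1]
Step 14: insert s at [11, 13] -> counters=[1,0,2,1,1,0,2,0,2,0,0,3,0,5,2,0,0,1]
Final counters=[1,0,2,1,1,0,2,0,2,0,0,3,0,5,2,0,0,1] -> counters[6]=2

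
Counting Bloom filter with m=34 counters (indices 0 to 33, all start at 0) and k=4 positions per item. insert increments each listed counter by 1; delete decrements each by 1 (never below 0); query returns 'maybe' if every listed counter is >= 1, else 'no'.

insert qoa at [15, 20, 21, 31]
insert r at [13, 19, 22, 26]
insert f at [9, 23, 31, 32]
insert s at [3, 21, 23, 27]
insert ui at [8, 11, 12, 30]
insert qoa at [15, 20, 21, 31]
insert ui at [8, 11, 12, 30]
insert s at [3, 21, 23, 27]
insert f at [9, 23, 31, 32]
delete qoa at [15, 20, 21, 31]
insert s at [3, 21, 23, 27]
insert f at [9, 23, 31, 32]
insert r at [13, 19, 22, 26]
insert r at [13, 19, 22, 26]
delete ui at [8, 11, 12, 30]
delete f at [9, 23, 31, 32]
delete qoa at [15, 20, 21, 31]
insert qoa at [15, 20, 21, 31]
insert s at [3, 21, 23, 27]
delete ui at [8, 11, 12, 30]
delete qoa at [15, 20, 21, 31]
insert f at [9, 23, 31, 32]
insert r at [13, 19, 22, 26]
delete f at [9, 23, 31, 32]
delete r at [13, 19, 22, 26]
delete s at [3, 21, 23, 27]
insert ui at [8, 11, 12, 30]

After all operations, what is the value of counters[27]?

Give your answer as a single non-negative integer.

Answer: 3

Derivation:
Step 1: insert qoa at [15, 20, 21, 31] -> counters=[0,0,0,0,0,0,0,0,0,0,0,0,0,0,0,1,0,0,0,0,1,1,0,0,0,0,0,0,0,0,0,1,0,0]
Step 2: insert r at [13, 19, 22, 26] -> counters=[0,0,0,0,0,0,0,0,0,0,0,0,0,1,0,1,0,0,0,1,1,1,1,0,0,0,1,0,0,0,0,1,0,0]
Step 3: insert f at [9, 23, 31, 32] -> counters=[0,0,0,0,0,0,0,0,0,1,0,0,0,1,0,1,0,0,0,1,1,1,1,1,0,0,1,0,0,0,0,2,1,0]
Step 4: insert s at [3, 21, 23, 27] -> counters=[0,0,0,1,0,0,0,0,0,1,0,0,0,1,0,1,0,0,0,1,1,2,1,2,0,0,1,1,0,0,0,2,1,0]
Step 5: insert ui at [8, 11, 12, 30] -> counters=[0,0,0,1,0,0,0,0,1,1,0,1,1,1,0,1,0,0,0,1,1,2,1,2,0,0,1,1,0,0,1,2,1,0]
Step 6: insert qoa at [15, 20, 21, 31] -> counters=[0,0,0,1,0,0,0,0,1,1,0,1,1,1,0,2,0,0,0,1,2,3,1,2,0,0,1,1,0,0,1,3,1,0]
Step 7: insert ui at [8, 11, 12, 30] -> counters=[0,0,0,1,0,0,0,0,2,1,0,2,2,1,0,2,0,0,0,1,2,3,1,2,0,0,1,1,0,0,2,3,1,0]
Step 8: insert s at [3, 21, 23, 27] -> counters=[0,0,0,2,0,0,0,0,2,1,0,2,2,1,0,2,0,0,0,1,2,4,1,3,0,0,1,2,0,0,2,3,1,0]
Step 9: insert f at [9, 23, 31, 32] -> counters=[0,0,0,2,0,0,0,0,2,2,0,2,2,1,0,2,0,0,0,1,2,4,1,4,0,0,1,2,0,0,2,4,2,0]
Step 10: delete qoa at [15, 20, 21, 31] -> counters=[0,0,0,2,0,0,0,0,2,2,0,2,2,1,0,1,0,0,0,1,1,3,1,4,0,0,1,2,0,0,2,3,2,0]
Step 11: insert s at [3, 21, 23, 27] -> counters=[0,0,0,3,0,0,0,0,2,2,0,2,2,1,0,1,0,0,0,1,1,4,1,5,0,0,1,3,0,0,2,3,2,0]
Step 12: insert f at [9, 23, 31, 32] -> counters=[0,0,0,3,0,0,0,0,2,3,0,2,2,1,0,1,0,0,0,1,1,4,1,6,0,0,1,3,0,0,2,4,3,0]
Step 13: insert r at [13, 19, 22, 26] -> counters=[0,0,0,3,0,0,0,0,2,3,0,2,2,2,0,1,0,0,0,2,1,4,2,6,0,0,2,3,0,0,2,4,3,0]
Step 14: insert r at [13, 19, 22, 26] -> counters=[0,0,0,3,0,0,0,0,2,3,0,2,2,3,0,1,0,0,0,3,1,4,3,6,0,0,3,3,0,0,2,4,3,0]
Step 15: delete ui at [8, 11, 12, 30] -> counters=[0,0,0,3,0,0,0,0,1,3,0,1,1,3,0,1,0,0,0,3,1,4,3,6,0,0,3,3,0,0,1,4,3,0]
Step 16: delete f at [9, 23, 31, 32] -> counters=[0,0,0,3,0,0,0,0,1,2,0,1,1,3,0,1,0,0,0,3,1,4,3,5,0,0,3,3,0,0,1,3,2,0]
Step 17: delete qoa at [15, 20, 21, 31] -> counters=[0,0,0,3,0,0,0,0,1,2,0,1,1,3,0,0,0,0,0,3,0,3,3,5,0,0,3,3,0,0,1,2,2,0]
Step 18: insert qoa at [15, 20, 21, 31] -> counters=[0,0,0,3,0,0,0,0,1,2,0,1,1,3,0,1,0,0,0,3,1,4,3,5,0,0,3,3,0,0,1,3,2,0]
Step 19: insert s at [3, 21, 23, 27] -> counters=[0,0,0,4,0,0,0,0,1,2,0,1,1,3,0,1,0,0,0,3,1,5,3,6,0,0,3,4,0,0,1,3,2,0]
Step 20: delete ui at [8, 11, 12, 30] -> counters=[0,0,0,4,0,0,0,0,0,2,0,0,0,3,0,1,0,0,0,3,1,5,3,6,0,0,3,4,0,0,0,3,2,0]
Step 21: delete qoa at [15, 20, 21, 31] -> counters=[0,0,0,4,0,0,0,0,0,2,0,0,0,3,0,0,0,0,0,3,0,4,3,6,0,0,3,4,0,0,0,2,2,0]
Step 22: insert f at [9, 23, 31, 32] -> counters=[0,0,0,4,0,0,0,0,0,3,0,0,0,3,0,0,0,0,0,3,0,4,3,7,0,0,3,4,0,0,0,3,3,0]
Step 23: insert r at [13, 19, 22, 26] -> counters=[0,0,0,4,0,0,0,0,0,3,0,0,0,4,0,0,0,0,0,4,0,4,4,7,0,0,4,4,0,0,0,3,3,0]
Step 24: delete f at [9, 23, 31, 32] -> counters=[0,0,0,4,0,0,0,0,0,2,0,0,0,4,0,0,0,0,0,4,0,4,4,6,0,0,4,4,0,0,0,2,2,0]
Step 25: delete r at [13, 19, 22, 26] -> counters=[0,0,0,4,0,0,0,0,0,2,0,0,0,3,0,0,0,0,0,3,0,4,3,6,0,0,3,4,0,0,0,2,2,0]
Step 26: delete s at [3, 21, 23, 27] -> counters=[0,0,0,3,0,0,0,0,0,2,0,0,0,3,0,0,0,0,0,3,0,3,3,5,0,0,3,3,0,0,0,2,2,0]
Step 27: insert ui at [8, 11, 12, 30] -> counters=[0,0,0,3,0,0,0,0,1,2,0,1,1,3,0,0,0,0,0,3,0,3,3,5,0,0,3,3,0,0,1,2,2,0]
Final counters=[0,0,0,3,0,0,0,0,1,2,0,1,1,3,0,0,0,0,0,3,0,3,3,5,0,0,3,3,0,0,1,2,2,0] -> counters[27]=3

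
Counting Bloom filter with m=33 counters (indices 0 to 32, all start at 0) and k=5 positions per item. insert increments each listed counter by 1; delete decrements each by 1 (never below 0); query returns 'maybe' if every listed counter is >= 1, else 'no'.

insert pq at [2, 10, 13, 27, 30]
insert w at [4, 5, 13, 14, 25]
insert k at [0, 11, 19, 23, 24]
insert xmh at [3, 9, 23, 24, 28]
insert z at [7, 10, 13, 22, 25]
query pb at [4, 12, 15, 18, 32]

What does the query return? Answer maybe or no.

Answer: no

Derivation:
Step 1: insert pq at [2, 10, 13, 27, 30] -> counters=[0,0,1,0,0,0,0,0,0,0,1,0,0,1,0,0,0,0,0,0,0,0,0,0,0,0,0,1,0,0,1,0,0]
Step 2: insert w at [4, 5, 13, 14, 25] -> counters=[0,0,1,0,1,1,0,0,0,0,1,0,0,2,1,0,0,0,0,0,0,0,0,0,0,1,0,1,0,0,1,0,0]
Step 3: insert k at [0, 11, 19, 23, 24] -> counters=[1,0,1,0,1,1,0,0,0,0,1,1,0,2,1,0,0,0,0,1,0,0,0,1,1,1,0,1,0,0,1,0,0]
Step 4: insert xmh at [3, 9, 23, 24, 28] -> counters=[1,0,1,1,1,1,0,0,0,1,1,1,0,2,1,0,0,0,0,1,0,0,0,2,2,1,0,1,1,0,1,0,0]
Step 5: insert z at [7, 10, 13, 22, 25] -> counters=[1,0,1,1,1,1,0,1,0,1,2,1,0,3,1,0,0,0,0,1,0,0,1,2,2,2,0,1,1,0,1,0,0]
Query pb: check counters[4]=1 counters[12]=0 counters[15]=0 counters[18]=0 counters[32]=0 -> no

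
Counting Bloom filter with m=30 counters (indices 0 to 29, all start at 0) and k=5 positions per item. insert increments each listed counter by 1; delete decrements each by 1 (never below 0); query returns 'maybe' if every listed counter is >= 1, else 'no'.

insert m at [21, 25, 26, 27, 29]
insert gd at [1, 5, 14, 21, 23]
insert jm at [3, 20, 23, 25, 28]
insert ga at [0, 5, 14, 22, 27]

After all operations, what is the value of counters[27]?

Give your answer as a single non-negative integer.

Step 1: insert m at [21, 25, 26, 27, 29] -> counters=[0,0,0,0,0,0,0,0,0,0,0,0,0,0,0,0,0,0,0,0,0,1,0,0,0,1,1,1,0,1]
Step 2: insert gd at [1, 5, 14, 21, 23] -> counters=[0,1,0,0,0,1,0,0,0,0,0,0,0,0,1,0,0,0,0,0,0,2,0,1,0,1,1,1,0,1]
Step 3: insert jm at [3, 20, 23, 25, 28] -> counters=[0,1,0,1,0,1,0,0,0,0,0,0,0,0,1,0,0,0,0,0,1,2,0,2,0,2,1,1,1,1]
Step 4: insert ga at [0, 5, 14, 22, 27] -> counters=[1,1,0,1,0,2,0,0,0,0,0,0,0,0,2,0,0,0,0,0,1,2,1,2,0,2,1,2,1,1]
Final counters=[1,1,0,1,0,2,0,0,0,0,0,0,0,0,2,0,0,0,0,0,1,2,1,2,0,2,1,2,1,1] -> counters[27]=2

Answer: 2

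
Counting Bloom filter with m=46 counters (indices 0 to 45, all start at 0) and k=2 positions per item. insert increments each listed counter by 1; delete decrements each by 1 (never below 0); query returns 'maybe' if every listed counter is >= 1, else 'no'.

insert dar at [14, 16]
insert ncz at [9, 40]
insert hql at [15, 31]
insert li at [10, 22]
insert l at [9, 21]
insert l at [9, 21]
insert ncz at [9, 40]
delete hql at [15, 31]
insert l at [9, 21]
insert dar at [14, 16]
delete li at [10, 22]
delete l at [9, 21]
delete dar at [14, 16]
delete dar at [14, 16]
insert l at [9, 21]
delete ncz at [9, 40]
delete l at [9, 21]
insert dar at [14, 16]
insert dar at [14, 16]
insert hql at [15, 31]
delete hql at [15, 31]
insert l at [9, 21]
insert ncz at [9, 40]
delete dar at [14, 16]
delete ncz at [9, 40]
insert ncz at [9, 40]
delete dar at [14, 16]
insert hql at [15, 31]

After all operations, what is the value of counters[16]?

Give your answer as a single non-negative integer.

Step 1: insert dar at [14, 16] -> counters=[0,0,0,0,0,0,0,0,0,0,0,0,0,0,1,0,1,0,0,0,0,0,0,0,0,0,0,0,0,0,0,0,0,0,0,0,0,0,0,0,0,0,0,0,0,0]
Step 2: insert ncz at [9, 40] -> counters=[0,0,0,0,0,0,0,0,0,1,0,0,0,0,1,0,1,0,0,0,0,0,0,0,0,0,0,0,0,0,0,0,0,0,0,0,0,0,0,0,1,0,0,0,0,0]
Step 3: insert hql at [15, 31] -> counters=[0,0,0,0,0,0,0,0,0,1,0,0,0,0,1,1,1,0,0,0,0,0,0,0,0,0,0,0,0,0,0,1,0,0,0,0,0,0,0,0,1,0,0,0,0,0]
Step 4: insert li at [10, 22] -> counters=[0,0,0,0,0,0,0,0,0,1,1,0,0,0,1,1,1,0,0,0,0,0,1,0,0,0,0,0,0,0,0,1,0,0,0,0,0,0,0,0,1,0,0,0,0,0]
Step 5: insert l at [9, 21] -> counters=[0,0,0,0,0,0,0,0,0,2,1,0,0,0,1,1,1,0,0,0,0,1,1,0,0,0,0,0,0,0,0,1,0,0,0,0,0,0,0,0,1,0,0,0,0,0]
Step 6: insert l at [9, 21] -> counters=[0,0,0,0,0,0,0,0,0,3,1,0,0,0,1,1,1,0,0,0,0,2,1,0,0,0,0,0,0,0,0,1,0,0,0,0,0,0,0,0,1,0,0,0,0,0]
Step 7: insert ncz at [9, 40] -> counters=[0,0,0,0,0,0,0,0,0,4,1,0,0,0,1,1,1,0,0,0,0,2,1,0,0,0,0,0,0,0,0,1,0,0,0,0,0,0,0,0,2,0,0,0,0,0]
Step 8: delete hql at [15, 31] -> counters=[0,0,0,0,0,0,0,0,0,4,1,0,0,0,1,0,1,0,0,0,0,2,1,0,0,0,0,0,0,0,0,0,0,0,0,0,0,0,0,0,2,0,0,0,0,0]
Step 9: insert l at [9, 21] -> counters=[0,0,0,0,0,0,0,0,0,5,1,0,0,0,1,0,1,0,0,0,0,3,1,0,0,0,0,0,0,0,0,0,0,0,0,0,0,0,0,0,2,0,0,0,0,0]
Step 10: insert dar at [14, 16] -> counters=[0,0,0,0,0,0,0,0,0,5,1,0,0,0,2,0,2,0,0,0,0,3,1,0,0,0,0,0,0,0,0,0,0,0,0,0,0,0,0,0,2,0,0,0,0,0]
Step 11: delete li at [10, 22] -> counters=[0,0,0,0,0,0,0,0,0,5,0,0,0,0,2,0,2,0,0,0,0,3,0,0,0,0,0,0,0,0,0,0,0,0,0,0,0,0,0,0,2,0,0,0,0,0]
Step 12: delete l at [9, 21] -> counters=[0,0,0,0,0,0,0,0,0,4,0,0,0,0,2,0,2,0,0,0,0,2,0,0,0,0,0,0,0,0,0,0,0,0,0,0,0,0,0,0,2,0,0,0,0,0]
Step 13: delete dar at [14, 16] -> counters=[0,0,0,0,0,0,0,0,0,4,0,0,0,0,1,0,1,0,0,0,0,2,0,0,0,0,0,0,0,0,0,0,0,0,0,0,0,0,0,0,2,0,0,0,0,0]
Step 14: delete dar at [14, 16] -> counters=[0,0,0,0,0,0,0,0,0,4,0,0,0,0,0,0,0,0,0,0,0,2,0,0,0,0,0,0,0,0,0,0,0,0,0,0,0,0,0,0,2,0,0,0,0,0]
Step 15: insert l at [9, 21] -> counters=[0,0,0,0,0,0,0,0,0,5,0,0,0,0,0,0,0,0,0,0,0,3,0,0,0,0,0,0,0,0,0,0,0,0,0,0,0,0,0,0,2,0,0,0,0,0]
Step 16: delete ncz at [9, 40] -> counters=[0,0,0,0,0,0,0,0,0,4,0,0,0,0,0,0,0,0,0,0,0,3,0,0,0,0,0,0,0,0,0,0,0,0,0,0,0,0,0,0,1,0,0,0,0,0]
Step 17: delete l at [9, 21] -> counters=[0,0,0,0,0,0,0,0,0,3,0,0,0,0,0,0,0,0,0,0,0,2,0,0,0,0,0,0,0,0,0,0,0,0,0,0,0,0,0,0,1,0,0,0,0,0]
Step 18: insert dar at [14, 16] -> counters=[0,0,0,0,0,0,0,0,0,3,0,0,0,0,1,0,1,0,0,0,0,2,0,0,0,0,0,0,0,0,0,0,0,0,0,0,0,0,0,0,1,0,0,0,0,0]
Step 19: insert dar at [14, 16] -> counters=[0,0,0,0,0,0,0,0,0,3,0,0,0,0,2,0,2,0,0,0,0,2,0,0,0,0,0,0,0,0,0,0,0,0,0,0,0,0,0,0,1,0,0,0,0,0]
Step 20: insert hql at [15, 31] -> counters=[0,0,0,0,0,0,0,0,0,3,0,0,0,0,2,1,2,0,0,0,0,2,0,0,0,0,0,0,0,0,0,1,0,0,0,0,0,0,0,0,1,0,0,0,0,0]
Step 21: delete hql at [15, 31] -> counters=[0,0,0,0,0,0,0,0,0,3,0,0,0,0,2,0,2,0,0,0,0,2,0,0,0,0,0,0,0,0,0,0,0,0,0,0,0,0,0,0,1,0,0,0,0,0]
Step 22: insert l at [9, 21] -> counters=[0,0,0,0,0,0,0,0,0,4,0,0,0,0,2,0,2,0,0,0,0,3,0,0,0,0,0,0,0,0,0,0,0,0,0,0,0,0,0,0,1,0,0,0,0,0]
Step 23: insert ncz at [9, 40] -> counters=[0,0,0,0,0,0,0,0,0,5,0,0,0,0,2,0,2,0,0,0,0,3,0,0,0,0,0,0,0,0,0,0,0,0,0,0,0,0,0,0,2,0,0,0,0,0]
Step 24: delete dar at [14, 16] -> counters=[0,0,0,0,0,0,0,0,0,5,0,0,0,0,1,0,1,0,0,0,0,3,0,0,0,0,0,0,0,0,0,0,0,0,0,0,0,0,0,0,2,0,0,0,0,0]
Step 25: delete ncz at [9, 40] -> counters=[0,0,0,0,0,0,0,0,0,4,0,0,0,0,1,0,1,0,0,0,0,3,0,0,0,0,0,0,0,0,0,0,0,0,0,0,0,0,0,0,1,0,0,0,0,0]
Step 26: insert ncz at [9, 40] -> counters=[0,0,0,0,0,0,0,0,0,5,0,0,0,0,1,0,1,0,0,0,0,3,0,0,0,0,0,0,0,0,0,0,0,0,0,0,0,0,0,0,2,0,0,0,0,0]
Step 27: delete dar at [14, 16] -> counters=[0,0,0,0,0,0,0,0,0,5,0,0,0,0,0,0,0,0,0,0,0,3,0,0,0,0,0,0,0,0,0,0,0,0,0,0,0,0,0,0,2,0,0,0,0,0]
Step 28: insert hql at [15, 31] -> counters=[0,0,0,0,0,0,0,0,0,5,0,0,0,0,0,1,0,0,0,0,0,3,0,0,0,0,0,0,0,0,0,1,0,0,0,0,0,0,0,0,2,0,0,0,0,0]
Final counters=[0,0,0,0,0,0,0,0,0,5,0,0,0,0,0,1,0,0,0,0,0,3,0,0,0,0,0,0,0,0,0,1,0,0,0,0,0,0,0,0,2,0,0,0,0,0] -> counters[16]=0

Answer: 0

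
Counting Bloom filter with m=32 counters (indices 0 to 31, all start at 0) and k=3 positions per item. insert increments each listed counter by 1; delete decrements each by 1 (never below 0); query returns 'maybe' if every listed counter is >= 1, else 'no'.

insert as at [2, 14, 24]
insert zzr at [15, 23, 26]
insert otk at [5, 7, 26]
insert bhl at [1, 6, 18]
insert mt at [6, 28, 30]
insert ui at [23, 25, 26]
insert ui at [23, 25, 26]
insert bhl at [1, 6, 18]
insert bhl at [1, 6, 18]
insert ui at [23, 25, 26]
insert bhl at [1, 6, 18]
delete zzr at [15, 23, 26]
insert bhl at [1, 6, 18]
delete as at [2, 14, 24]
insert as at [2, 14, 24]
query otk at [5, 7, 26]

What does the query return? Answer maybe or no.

Answer: maybe

Derivation:
Step 1: insert as at [2, 14, 24] -> counters=[0,0,1,0,0,0,0,0,0,0,0,0,0,0,1,0,0,0,0,0,0,0,0,0,1,0,0,0,0,0,0,0]
Step 2: insert zzr at [15, 23, 26] -> counters=[0,0,1,0,0,0,0,0,0,0,0,0,0,0,1,1,0,0,0,0,0,0,0,1,1,0,1,0,0,0,0,0]
Step 3: insert otk at [5, 7, 26] -> counters=[0,0,1,0,0,1,0,1,0,0,0,0,0,0,1,1,0,0,0,0,0,0,0,1,1,0,2,0,0,0,0,0]
Step 4: insert bhl at [1, 6, 18] -> counters=[0,1,1,0,0,1,1,1,0,0,0,0,0,0,1,1,0,0,1,0,0,0,0,1,1,0,2,0,0,0,0,0]
Step 5: insert mt at [6, 28, 30] -> counters=[0,1,1,0,0,1,2,1,0,0,0,0,0,0,1,1,0,0,1,0,0,0,0,1,1,0,2,0,1,0,1,0]
Step 6: insert ui at [23, 25, 26] -> counters=[0,1,1,0,0,1,2,1,0,0,0,0,0,0,1,1,0,0,1,0,0,0,0,2,1,1,3,0,1,0,1,0]
Step 7: insert ui at [23, 25, 26] -> counters=[0,1,1,0,0,1,2,1,0,0,0,0,0,0,1,1,0,0,1,0,0,0,0,3,1,2,4,0,1,0,1,0]
Step 8: insert bhl at [1, 6, 18] -> counters=[0,2,1,0,0,1,3,1,0,0,0,0,0,0,1,1,0,0,2,0,0,0,0,3,1,2,4,0,1,0,1,0]
Step 9: insert bhl at [1, 6, 18] -> counters=[0,3,1,0,0,1,4,1,0,0,0,0,0,0,1,1,0,0,3,0,0,0,0,3,1,2,4,0,1,0,1,0]
Step 10: insert ui at [23, 25, 26] -> counters=[0,3,1,0,0,1,4,1,0,0,0,0,0,0,1,1,0,0,3,0,0,0,0,4,1,3,5,0,1,0,1,0]
Step 11: insert bhl at [1, 6, 18] -> counters=[0,4,1,0,0,1,5,1,0,0,0,0,0,0,1,1,0,0,4,0,0,0,0,4,1,3,5,0,1,0,1,0]
Step 12: delete zzr at [15, 23, 26] -> counters=[0,4,1,0,0,1,5,1,0,0,0,0,0,0,1,0,0,0,4,0,0,0,0,3,1,3,4,0,1,0,1,0]
Step 13: insert bhl at [1, 6, 18] -> counters=[0,5,1,0,0,1,6,1,0,0,0,0,0,0,1,0,0,0,5,0,0,0,0,3,1,3,4,0,1,0,1,0]
Step 14: delete as at [2, 14, 24] -> counters=[0,5,0,0,0,1,6,1,0,0,0,0,0,0,0,0,0,0,5,0,0,0,0,3,0,3,4,0,1,0,1,0]
Step 15: insert as at [2, 14, 24] -> counters=[0,5,1,0,0,1,6,1,0,0,0,0,0,0,1,0,0,0,5,0,0,0,0,3,1,3,4,0,1,0,1,0]
Query otk: check counters[5]=1 counters[7]=1 counters[26]=4 -> maybe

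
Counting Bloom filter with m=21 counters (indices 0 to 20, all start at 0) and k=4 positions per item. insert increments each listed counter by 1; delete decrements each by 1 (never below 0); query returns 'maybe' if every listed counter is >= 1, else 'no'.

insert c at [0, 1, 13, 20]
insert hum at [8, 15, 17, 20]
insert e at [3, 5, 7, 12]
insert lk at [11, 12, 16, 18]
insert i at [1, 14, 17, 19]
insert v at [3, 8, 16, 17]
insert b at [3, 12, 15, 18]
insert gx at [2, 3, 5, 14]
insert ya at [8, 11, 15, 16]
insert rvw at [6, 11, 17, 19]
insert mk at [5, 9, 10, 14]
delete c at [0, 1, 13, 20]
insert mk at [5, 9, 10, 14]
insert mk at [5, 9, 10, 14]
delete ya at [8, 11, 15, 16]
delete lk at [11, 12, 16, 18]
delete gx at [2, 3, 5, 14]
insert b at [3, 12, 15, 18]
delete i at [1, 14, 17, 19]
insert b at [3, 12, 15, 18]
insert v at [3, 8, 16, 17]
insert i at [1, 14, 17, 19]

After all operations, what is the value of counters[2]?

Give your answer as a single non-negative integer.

Step 1: insert c at [0, 1, 13, 20] -> counters=[1,1,0,0,0,0,0,0,0,0,0,0,0,1,0,0,0,0,0,0,1]
Step 2: insert hum at [8, 15, 17, 20] -> counters=[1,1,0,0,0,0,0,0,1,0,0,0,0,1,0,1,0,1,0,0,2]
Step 3: insert e at [3, 5, 7, 12] -> counters=[1,1,0,1,0,1,0,1,1,0,0,0,1,1,0,1,0,1,0,0,2]
Step 4: insert lk at [11, 12, 16, 18] -> counters=[1,1,0,1,0,1,0,1,1,0,0,1,2,1,0,1,1,1,1,0,2]
Step 5: insert i at [1, 14, 17, 19] -> counters=[1,2,0,1,0,1,0,1,1,0,0,1,2,1,1,1,1,2,1,1,2]
Step 6: insert v at [3, 8, 16, 17] -> counters=[1,2,0,2,0,1,0,1,2,0,0,1,2,1,1,1,2,3,1,1,2]
Step 7: insert b at [3, 12, 15, 18] -> counters=[1,2,0,3,0,1,0,1,2,0,0,1,3,1,1,2,2,3,2,1,2]
Step 8: insert gx at [2, 3, 5, 14] -> counters=[1,2,1,4,0,2,0,1,2,0,0,1,3,1,2,2,2,3,2,1,2]
Step 9: insert ya at [8, 11, 15, 16] -> counters=[1,2,1,4,0,2,0,1,3,0,0,2,3,1,2,3,3,3,2,1,2]
Step 10: insert rvw at [6, 11, 17, 19] -> counters=[1,2,1,4,0,2,1,1,3,0,0,3,3,1,2,3,3,4,2,2,2]
Step 11: insert mk at [5, 9, 10, 14] -> counters=[1,2,1,4,0,3,1,1,3,1,1,3,3,1,3,3,3,4,2,2,2]
Step 12: delete c at [0, 1, 13, 20] -> counters=[0,1,1,4,0,3,1,1,3,1,1,3,3,0,3,3,3,4,2,2,1]
Step 13: insert mk at [5, 9, 10, 14] -> counters=[0,1,1,4,0,4,1,1,3,2,2,3,3,0,4,3,3,4,2,2,1]
Step 14: insert mk at [5, 9, 10, 14] -> counters=[0,1,1,4,0,5,1,1,3,3,3,3,3,0,5,3,3,4,2,2,1]
Step 15: delete ya at [8, 11, 15, 16] -> counters=[0,1,1,4,0,5,1,1,2,3,3,2,3,0,5,2,2,4,2,2,1]
Step 16: delete lk at [11, 12, 16, 18] -> counters=[0,1,1,4,0,5,1,1,2,3,3,1,2,0,5,2,1,4,1,2,1]
Step 17: delete gx at [2, 3, 5, 14] -> counters=[0,1,0,3,0,4,1,1,2,3,3,1,2,0,4,2,1,4,1,2,1]
Step 18: insert b at [3, 12, 15, 18] -> counters=[0,1,0,4,0,4,1,1,2,3,3,1,3,0,4,3,1,4,2,2,1]
Step 19: delete i at [1, 14, 17, 19] -> counters=[0,0,0,4,0,4,1,1,2,3,3,1,3,0,3,3,1,3,2,1,1]
Step 20: insert b at [3, 12, 15, 18] -> counters=[0,0,0,5,0,4,1,1,2,3,3,1,4,0,3,4,1,3,3,1,1]
Step 21: insert v at [3, 8, 16, 17] -> counters=[0,0,0,6,0,4,1,1,3,3,3,1,4,0,3,4,2,4,3,1,1]
Step 22: insert i at [1, 14, 17, 19] -> counters=[0,1,0,6,0,4,1,1,3,3,3,1,4,0,4,4,2,5,3,2,1]
Final counters=[0,1,0,6,0,4,1,1,3,3,3,1,4,0,4,4,2,5,3,2,1] -> counters[2]=0

Answer: 0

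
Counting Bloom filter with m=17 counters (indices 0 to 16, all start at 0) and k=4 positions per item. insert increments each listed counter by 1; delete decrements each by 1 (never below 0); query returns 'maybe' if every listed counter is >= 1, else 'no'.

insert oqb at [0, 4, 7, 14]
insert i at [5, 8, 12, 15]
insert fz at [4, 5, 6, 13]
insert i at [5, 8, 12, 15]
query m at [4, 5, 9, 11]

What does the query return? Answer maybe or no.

Answer: no

Derivation:
Step 1: insert oqb at [0, 4, 7, 14] -> counters=[1,0,0,0,1,0,0,1,0,0,0,0,0,0,1,0,0]
Step 2: insert i at [5, 8, 12, 15] -> counters=[1,0,0,0,1,1,0,1,1,0,0,0,1,0,1,1,0]
Step 3: insert fz at [4, 5, 6, 13] -> counters=[1,0,0,0,2,2,1,1,1,0,0,0,1,1,1,1,0]
Step 4: insert i at [5, 8, 12, 15] -> counters=[1,0,0,0,2,3,1,1,2,0,0,0,2,1,1,2,0]
Query m: check counters[4]=2 counters[5]=3 counters[9]=0 counters[11]=0 -> no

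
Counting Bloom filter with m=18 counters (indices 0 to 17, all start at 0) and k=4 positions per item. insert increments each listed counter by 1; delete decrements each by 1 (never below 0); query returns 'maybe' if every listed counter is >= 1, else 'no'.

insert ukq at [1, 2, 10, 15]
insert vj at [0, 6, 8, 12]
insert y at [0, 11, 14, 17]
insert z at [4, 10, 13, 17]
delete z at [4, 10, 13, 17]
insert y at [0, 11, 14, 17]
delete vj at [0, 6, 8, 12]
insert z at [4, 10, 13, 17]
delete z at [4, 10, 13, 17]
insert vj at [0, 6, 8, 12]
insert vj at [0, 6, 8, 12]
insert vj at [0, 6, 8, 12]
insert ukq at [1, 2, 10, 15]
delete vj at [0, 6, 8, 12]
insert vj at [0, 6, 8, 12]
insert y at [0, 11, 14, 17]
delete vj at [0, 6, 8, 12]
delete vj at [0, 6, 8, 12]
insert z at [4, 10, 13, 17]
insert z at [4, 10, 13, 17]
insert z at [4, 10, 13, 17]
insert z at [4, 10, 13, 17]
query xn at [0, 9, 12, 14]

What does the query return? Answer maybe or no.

Step 1: insert ukq at [1, 2, 10, 15] -> counters=[0,1,1,0,0,0,0,0,0,0,1,0,0,0,0,1,0,0]
Step 2: insert vj at [0, 6, 8, 12] -> counters=[1,1,1,0,0,0,1,0,1,0,1,0,1,0,0,1,0,0]
Step 3: insert y at [0, 11, 14, 17] -> counters=[2,1,1,0,0,0,1,0,1,0,1,1,1,0,1,1,0,1]
Step 4: insert z at [4, 10, 13, 17] -> counters=[2,1,1,0,1,0,1,0,1,0,2,1,1,1,1,1,0,2]
Step 5: delete z at [4, 10, 13, 17] -> counters=[2,1,1,0,0,0,1,0,1,0,1,1,1,0,1,1,0,1]
Step 6: insert y at [0, 11, 14, 17] -> counters=[3,1,1,0,0,0,1,0,1,0,1,2,1,0,2,1,0,2]
Step 7: delete vj at [0, 6, 8, 12] -> counters=[2,1,1,0,0,0,0,0,0,0,1,2,0,0,2,1,0,2]
Step 8: insert z at [4, 10, 13, 17] -> counters=[2,1,1,0,1,0,0,0,0,0,2,2,0,1,2,1,0,3]
Step 9: delete z at [4, 10, 13, 17] -> counters=[2,1,1,0,0,0,0,0,0,0,1,2,0,0,2,1,0,2]
Step 10: insert vj at [0, 6, 8, 12] -> counters=[3,1,1,0,0,0,1,0,1,0,1,2,1,0,2,1,0,2]
Step 11: insert vj at [0, 6, 8, 12] -> counters=[4,1,1,0,0,0,2,0,2,0,1,2,2,0,2,1,0,2]
Step 12: insert vj at [0, 6, 8, 12] -> counters=[5,1,1,0,0,0,3,0,3,0,1,2,3,0,2,1,0,2]
Step 13: insert ukq at [1, 2, 10, 15] -> counters=[5,2,2,0,0,0,3,0,3,0,2,2,3,0,2,2,0,2]
Step 14: delete vj at [0, 6, 8, 12] -> counters=[4,2,2,0,0,0,2,0,2,0,2,2,2,0,2,2,0,2]
Step 15: insert vj at [0, 6, 8, 12] -> counters=[5,2,2,0,0,0,3,0,3,0,2,2,3,0,2,2,0,2]
Step 16: insert y at [0, 11, 14, 17] -> counters=[6,2,2,0,0,0,3,0,3,0,2,3,3,0,3,2,0,3]
Step 17: delete vj at [0, 6, 8, 12] -> counters=[5,2,2,0,0,0,2,0,2,0,2,3,2,0,3,2,0,3]
Step 18: delete vj at [0, 6, 8, 12] -> counters=[4,2,2,0,0,0,1,0,1,0,2,3,1,0,3,2,0,3]
Step 19: insert z at [4, 10, 13, 17] -> counters=[4,2,2,0,1,0,1,0,1,0,3,3,1,1,3,2,0,4]
Step 20: insert z at [4, 10, 13, 17] -> counters=[4,2,2,0,2,0,1,0,1,0,4,3,1,2,3,2,0,5]
Step 21: insert z at [4, 10, 13, 17] -> counters=[4,2,2,0,3,0,1,0,1,0,5,3,1,3,3,2,0,6]
Step 22: insert z at [4, 10, 13, 17] -> counters=[4,2,2,0,4,0,1,0,1,0,6,3,1,4,3,2,0,7]
Query xn: check counters[0]=4 counters[9]=0 counters[12]=1 counters[14]=3 -> no

Answer: no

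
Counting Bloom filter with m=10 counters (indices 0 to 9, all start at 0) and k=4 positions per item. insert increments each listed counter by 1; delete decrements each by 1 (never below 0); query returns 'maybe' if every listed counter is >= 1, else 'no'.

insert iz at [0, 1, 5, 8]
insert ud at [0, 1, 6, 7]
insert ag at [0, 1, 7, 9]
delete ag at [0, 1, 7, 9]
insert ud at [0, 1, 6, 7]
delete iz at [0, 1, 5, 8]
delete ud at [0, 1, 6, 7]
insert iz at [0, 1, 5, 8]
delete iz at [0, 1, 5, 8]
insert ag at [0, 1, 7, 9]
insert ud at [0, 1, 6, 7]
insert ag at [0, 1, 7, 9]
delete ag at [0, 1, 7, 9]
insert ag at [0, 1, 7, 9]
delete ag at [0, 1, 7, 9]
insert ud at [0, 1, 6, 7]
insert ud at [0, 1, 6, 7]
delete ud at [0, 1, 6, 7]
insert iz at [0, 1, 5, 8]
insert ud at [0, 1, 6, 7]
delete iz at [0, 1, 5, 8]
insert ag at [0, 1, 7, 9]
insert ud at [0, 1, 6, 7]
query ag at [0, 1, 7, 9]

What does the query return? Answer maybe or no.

Answer: maybe

Derivation:
Step 1: insert iz at [0, 1, 5, 8] -> counters=[1,1,0,0,0,1,0,0,1,0]
Step 2: insert ud at [0, 1, 6, 7] -> counters=[2,2,0,0,0,1,1,1,1,0]
Step 3: insert ag at [0, 1, 7, 9] -> counters=[3,3,0,0,0,1,1,2,1,1]
Step 4: delete ag at [0, 1, 7, 9] -> counters=[2,2,0,0,0,1,1,1,1,0]
Step 5: insert ud at [0, 1, 6, 7] -> counters=[3,3,0,0,0,1,2,2,1,0]
Step 6: delete iz at [0, 1, 5, 8] -> counters=[2,2,0,0,0,0,2,2,0,0]
Step 7: delete ud at [0, 1, 6, 7] -> counters=[1,1,0,0,0,0,1,1,0,0]
Step 8: insert iz at [0, 1, 5, 8] -> counters=[2,2,0,0,0,1,1,1,1,0]
Step 9: delete iz at [0, 1, 5, 8] -> counters=[1,1,0,0,0,0,1,1,0,0]
Step 10: insert ag at [0, 1, 7, 9] -> counters=[2,2,0,0,0,0,1,2,0,1]
Step 11: insert ud at [0, 1, 6, 7] -> counters=[3,3,0,0,0,0,2,3,0,1]
Step 12: insert ag at [0, 1, 7, 9] -> counters=[4,4,0,0,0,0,2,4,0,2]
Step 13: delete ag at [0, 1, 7, 9] -> counters=[3,3,0,0,0,0,2,3,0,1]
Step 14: insert ag at [0, 1, 7, 9] -> counters=[4,4,0,0,0,0,2,4,0,2]
Step 15: delete ag at [0, 1, 7, 9] -> counters=[3,3,0,0,0,0,2,3,0,1]
Step 16: insert ud at [0, 1, 6, 7] -> counters=[4,4,0,0,0,0,3,4,0,1]
Step 17: insert ud at [0, 1, 6, 7] -> counters=[5,5,0,0,0,0,4,5,0,1]
Step 18: delete ud at [0, 1, 6, 7] -> counters=[4,4,0,0,0,0,3,4,0,1]
Step 19: insert iz at [0, 1, 5, 8] -> counters=[5,5,0,0,0,1,3,4,1,1]
Step 20: insert ud at [0, 1, 6, 7] -> counters=[6,6,0,0,0,1,4,5,1,1]
Step 21: delete iz at [0, 1, 5, 8] -> counters=[5,5,0,0,0,0,4,5,0,1]
Step 22: insert ag at [0, 1, 7, 9] -> counters=[6,6,0,0,0,0,4,6,0,2]
Step 23: insert ud at [0, 1, 6, 7] -> counters=[7,7,0,0,0,0,5,7,0,2]
Query ag: check counters[0]=7 counters[1]=7 counters[7]=7 counters[9]=2 -> maybe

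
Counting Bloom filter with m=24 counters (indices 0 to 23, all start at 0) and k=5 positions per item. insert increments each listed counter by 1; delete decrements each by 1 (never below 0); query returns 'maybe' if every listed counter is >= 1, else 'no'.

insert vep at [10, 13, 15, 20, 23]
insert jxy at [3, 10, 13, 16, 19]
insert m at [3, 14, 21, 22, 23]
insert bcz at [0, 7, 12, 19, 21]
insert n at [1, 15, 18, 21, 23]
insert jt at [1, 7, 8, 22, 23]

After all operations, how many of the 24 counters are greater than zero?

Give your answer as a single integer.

Step 1: insert vep at [10, 13, 15, 20, 23] -> counters=[0,0,0,0,0,0,0,0,0,0,1,0,0,1,0,1,0,0,0,0,1,0,0,1]
Step 2: insert jxy at [3, 10, 13, 16, 19] -> counters=[0,0,0,1,0,0,0,0,0,0,2,0,0,2,0,1,1,0,0,1,1,0,0,1]
Step 3: insert m at [3, 14, 21, 22, 23] -> counters=[0,0,0,2,0,0,0,0,0,0,2,0,0,2,1,1,1,0,0,1,1,1,1,2]
Step 4: insert bcz at [0, 7, 12, 19, 21] -> counters=[1,0,0,2,0,0,0,1,0,0,2,0,1,2,1,1,1,0,0,2,1,2,1,2]
Step 5: insert n at [1, 15, 18, 21, 23] -> counters=[1,1,0,2,0,0,0,1,0,0,2,0,1,2,1,2,1,0,1,2,1,3,1,3]
Step 6: insert jt at [1, 7, 8, 22, 23] -> counters=[1,2,0,2,0,0,0,2,1,0,2,0,1,2,1,2,1,0,1,2,1,3,2,4]
Final counters=[1,2,0,2,0,0,0,2,1,0,2,0,1,2,1,2,1,0,1,2,1,3,2,4] -> 17 nonzero

Answer: 17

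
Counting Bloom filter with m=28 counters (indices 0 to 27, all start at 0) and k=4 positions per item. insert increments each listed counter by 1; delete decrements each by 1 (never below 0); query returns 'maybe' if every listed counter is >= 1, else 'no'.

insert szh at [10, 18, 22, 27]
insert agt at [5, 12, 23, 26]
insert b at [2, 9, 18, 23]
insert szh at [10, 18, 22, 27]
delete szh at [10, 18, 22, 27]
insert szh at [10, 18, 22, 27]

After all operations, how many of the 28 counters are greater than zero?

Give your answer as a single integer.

Answer: 10

Derivation:
Step 1: insert szh at [10, 18, 22, 27] -> counters=[0,0,0,0,0,0,0,0,0,0,1,0,0,0,0,0,0,0,1,0,0,0,1,0,0,0,0,1]
Step 2: insert agt at [5, 12, 23, 26] -> counters=[0,0,0,0,0,1,0,0,0,0,1,0,1,0,0,0,0,0,1,0,0,0,1,1,0,0,1,1]
Step 3: insert b at [2, 9, 18, 23] -> counters=[0,0,1,0,0,1,0,0,0,1,1,0,1,0,0,0,0,0,2,0,0,0,1,2,0,0,1,1]
Step 4: insert szh at [10, 18, 22, 27] -> counters=[0,0,1,0,0,1,0,0,0,1,2,0,1,0,0,0,0,0,3,0,0,0,2,2,0,0,1,2]
Step 5: delete szh at [10, 18, 22, 27] -> counters=[0,0,1,0,0,1,0,0,0,1,1,0,1,0,0,0,0,0,2,0,0,0,1,2,0,0,1,1]
Step 6: insert szh at [10, 18, 22, 27] -> counters=[0,0,1,0,0,1,0,0,0,1,2,0,1,0,0,0,0,0,3,0,0,0,2,2,0,0,1,2]
Final counters=[0,0,1,0,0,1,0,0,0,1,2,0,1,0,0,0,0,0,3,0,0,0,2,2,0,0,1,2] -> 10 nonzero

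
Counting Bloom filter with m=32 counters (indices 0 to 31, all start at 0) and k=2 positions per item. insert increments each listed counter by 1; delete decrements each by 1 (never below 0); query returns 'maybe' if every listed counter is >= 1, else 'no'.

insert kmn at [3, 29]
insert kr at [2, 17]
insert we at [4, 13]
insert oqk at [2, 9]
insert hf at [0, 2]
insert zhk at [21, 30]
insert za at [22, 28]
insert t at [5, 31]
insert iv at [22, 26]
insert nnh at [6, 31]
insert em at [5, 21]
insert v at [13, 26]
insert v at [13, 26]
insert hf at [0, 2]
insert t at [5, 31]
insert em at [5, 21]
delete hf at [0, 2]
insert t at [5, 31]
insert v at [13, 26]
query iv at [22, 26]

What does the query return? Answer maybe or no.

Step 1: insert kmn at [3, 29] -> counters=[0,0,0,1,0,0,0,0,0,0,0,0,0,0,0,0,0,0,0,0,0,0,0,0,0,0,0,0,0,1,0,0]
Step 2: insert kr at [2, 17] -> counters=[0,0,1,1,0,0,0,0,0,0,0,0,0,0,0,0,0,1,0,0,0,0,0,0,0,0,0,0,0,1,0,0]
Step 3: insert we at [4, 13] -> counters=[0,0,1,1,1,0,0,0,0,0,0,0,0,1,0,0,0,1,0,0,0,0,0,0,0,0,0,0,0,1,0,0]
Step 4: insert oqk at [2, 9] -> counters=[0,0,2,1,1,0,0,0,0,1,0,0,0,1,0,0,0,1,0,0,0,0,0,0,0,0,0,0,0,1,0,0]
Step 5: insert hf at [0, 2] -> counters=[1,0,3,1,1,0,0,0,0,1,0,0,0,1,0,0,0,1,0,0,0,0,0,0,0,0,0,0,0,1,0,0]
Step 6: insert zhk at [21, 30] -> counters=[1,0,3,1,1,0,0,0,0,1,0,0,0,1,0,0,0,1,0,0,0,1,0,0,0,0,0,0,0,1,1,0]
Step 7: insert za at [22, 28] -> counters=[1,0,3,1,1,0,0,0,0,1,0,0,0,1,0,0,0,1,0,0,0,1,1,0,0,0,0,0,1,1,1,0]
Step 8: insert t at [5, 31] -> counters=[1,0,3,1,1,1,0,0,0,1,0,0,0,1,0,0,0,1,0,0,0,1,1,0,0,0,0,0,1,1,1,1]
Step 9: insert iv at [22, 26] -> counters=[1,0,3,1,1,1,0,0,0,1,0,0,0,1,0,0,0,1,0,0,0,1,2,0,0,0,1,0,1,1,1,1]
Step 10: insert nnh at [6, 31] -> counters=[1,0,3,1,1,1,1,0,0,1,0,0,0,1,0,0,0,1,0,0,0,1,2,0,0,0,1,0,1,1,1,2]
Step 11: insert em at [5, 21] -> counters=[1,0,3,1,1,2,1,0,0,1,0,0,0,1,0,0,0,1,0,0,0,2,2,0,0,0,1,0,1,1,1,2]
Step 12: insert v at [13, 26] -> counters=[1,0,3,1,1,2,1,0,0,1,0,0,0,2,0,0,0,1,0,0,0,2,2,0,0,0,2,0,1,1,1,2]
Step 13: insert v at [13, 26] -> counters=[1,0,3,1,1,2,1,0,0,1,0,0,0,3,0,0,0,1,0,0,0,2,2,0,0,0,3,0,1,1,1,2]
Step 14: insert hf at [0, 2] -> counters=[2,0,4,1,1,2,1,0,0,1,0,0,0,3,0,0,0,1,0,0,0,2,2,0,0,0,3,0,1,1,1,2]
Step 15: insert t at [5, 31] -> counters=[2,0,4,1,1,3,1,0,0,1,0,0,0,3,0,0,0,1,0,0,0,2,2,0,0,0,3,0,1,1,1,3]
Step 16: insert em at [5, 21] -> counters=[2,0,4,1,1,4,1,0,0,1,0,0,0,3,0,0,0,1,0,0,0,3,2,0,0,0,3,0,1,1,1,3]
Step 17: delete hf at [0, 2] -> counters=[1,0,3,1,1,4,1,0,0,1,0,0,0,3,0,0,0,1,0,0,0,3,2,0,0,0,3,0,1,1,1,3]
Step 18: insert t at [5, 31] -> counters=[1,0,3,1,1,5,1,0,0,1,0,0,0,3,0,0,0,1,0,0,0,3,2,0,0,0,3,0,1,1,1,4]
Step 19: insert v at [13, 26] -> counters=[1,0,3,1,1,5,1,0,0,1,0,0,0,4,0,0,0,1,0,0,0,3,2,0,0,0,4,0,1,1,1,4]
Query iv: check counters[22]=2 counters[26]=4 -> maybe

Answer: maybe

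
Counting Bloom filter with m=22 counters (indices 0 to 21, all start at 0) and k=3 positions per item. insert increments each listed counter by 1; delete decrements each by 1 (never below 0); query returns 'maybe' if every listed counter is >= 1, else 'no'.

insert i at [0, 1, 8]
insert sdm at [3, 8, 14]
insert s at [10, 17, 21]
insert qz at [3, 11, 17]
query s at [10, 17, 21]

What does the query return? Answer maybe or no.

Step 1: insert i at [0, 1, 8] -> counters=[1,1,0,0,0,0,0,0,1,0,0,0,0,0,0,0,0,0,0,0,0,0]
Step 2: insert sdm at [3, 8, 14] -> counters=[1,1,0,1,0,0,0,0,2,0,0,0,0,0,1,0,0,0,0,0,0,0]
Step 3: insert s at [10, 17, 21] -> counters=[1,1,0,1,0,0,0,0,2,0,1,0,0,0,1,0,0,1,0,0,0,1]
Step 4: insert qz at [3, 11, 17] -> counters=[1,1,0,2,0,0,0,0,2,0,1,1,0,0,1,0,0,2,0,0,0,1]
Query s: check counters[10]=1 counters[17]=2 counters[21]=1 -> maybe

Answer: maybe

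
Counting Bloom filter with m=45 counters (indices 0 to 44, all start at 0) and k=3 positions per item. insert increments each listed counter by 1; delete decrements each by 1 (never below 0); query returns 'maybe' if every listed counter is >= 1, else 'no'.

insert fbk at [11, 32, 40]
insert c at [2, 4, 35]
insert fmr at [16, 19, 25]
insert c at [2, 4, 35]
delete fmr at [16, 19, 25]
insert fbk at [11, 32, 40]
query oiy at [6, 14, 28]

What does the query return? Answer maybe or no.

Step 1: insert fbk at [11, 32, 40] -> counters=[0,0,0,0,0,0,0,0,0,0,0,1,0,0,0,0,0,0,0,0,0,0,0,0,0,0,0,0,0,0,0,0,1,0,0,0,0,0,0,0,1,0,0,0,0]
Step 2: insert c at [2, 4, 35] -> counters=[0,0,1,0,1,0,0,0,0,0,0,1,0,0,0,0,0,0,0,0,0,0,0,0,0,0,0,0,0,0,0,0,1,0,0,1,0,0,0,0,1,0,0,0,0]
Step 3: insert fmr at [16, 19, 25] -> counters=[0,0,1,0,1,0,0,0,0,0,0,1,0,0,0,0,1,0,0,1,0,0,0,0,0,1,0,0,0,0,0,0,1,0,0,1,0,0,0,0,1,0,0,0,0]
Step 4: insert c at [2, 4, 35] -> counters=[0,0,2,0,2,0,0,0,0,0,0,1,0,0,0,0,1,0,0,1,0,0,0,0,0,1,0,0,0,0,0,0,1,0,0,2,0,0,0,0,1,0,0,0,0]
Step 5: delete fmr at [16, 19, 25] -> counters=[0,0,2,0,2,0,0,0,0,0,0,1,0,0,0,0,0,0,0,0,0,0,0,0,0,0,0,0,0,0,0,0,1,0,0,2,0,0,0,0,1,0,0,0,0]
Step 6: insert fbk at [11, 32, 40] -> counters=[0,0,2,0,2,0,0,0,0,0,0,2,0,0,0,0,0,0,0,0,0,0,0,0,0,0,0,0,0,0,0,0,2,0,0,2,0,0,0,0,2,0,0,0,0]
Query oiy: check counters[6]=0 counters[14]=0 counters[28]=0 -> no

Answer: no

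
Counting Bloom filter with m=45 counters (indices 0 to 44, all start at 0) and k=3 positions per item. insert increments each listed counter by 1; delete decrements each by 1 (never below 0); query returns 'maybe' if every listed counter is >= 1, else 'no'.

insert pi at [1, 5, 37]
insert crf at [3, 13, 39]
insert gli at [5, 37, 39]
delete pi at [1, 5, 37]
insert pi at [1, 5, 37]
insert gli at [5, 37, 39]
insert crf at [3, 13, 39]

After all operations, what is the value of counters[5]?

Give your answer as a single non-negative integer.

Answer: 3

Derivation:
Step 1: insert pi at [1, 5, 37] -> counters=[0,1,0,0,0,1,0,0,0,0,0,0,0,0,0,0,0,0,0,0,0,0,0,0,0,0,0,0,0,0,0,0,0,0,0,0,0,1,0,0,0,0,0,0,0]
Step 2: insert crf at [3, 13, 39] -> counters=[0,1,0,1,0,1,0,0,0,0,0,0,0,1,0,0,0,0,0,0,0,0,0,0,0,0,0,0,0,0,0,0,0,0,0,0,0,1,0,1,0,0,0,0,0]
Step 3: insert gli at [5, 37, 39] -> counters=[0,1,0,1,0,2,0,0,0,0,0,0,0,1,0,0,0,0,0,0,0,0,0,0,0,0,0,0,0,0,0,0,0,0,0,0,0,2,0,2,0,0,0,0,0]
Step 4: delete pi at [1, 5, 37] -> counters=[0,0,0,1,0,1,0,0,0,0,0,0,0,1,0,0,0,0,0,0,0,0,0,0,0,0,0,0,0,0,0,0,0,0,0,0,0,1,0,2,0,0,0,0,0]
Step 5: insert pi at [1, 5, 37] -> counters=[0,1,0,1,0,2,0,0,0,0,0,0,0,1,0,0,0,0,0,0,0,0,0,0,0,0,0,0,0,0,0,0,0,0,0,0,0,2,0,2,0,0,0,0,0]
Step 6: insert gli at [5, 37, 39] -> counters=[0,1,0,1,0,3,0,0,0,0,0,0,0,1,0,0,0,0,0,0,0,0,0,0,0,0,0,0,0,0,0,0,0,0,0,0,0,3,0,3,0,0,0,0,0]
Step 7: insert crf at [3, 13, 39] -> counters=[0,1,0,2,0,3,0,0,0,0,0,0,0,2,0,0,0,0,0,0,0,0,0,0,0,0,0,0,0,0,0,0,0,0,0,0,0,3,0,4,0,0,0,0,0]
Final counters=[0,1,0,2,0,3,0,0,0,0,0,0,0,2,0,0,0,0,0,0,0,0,0,0,0,0,0,0,0,0,0,0,0,0,0,0,0,3,0,4,0,0,0,0,0] -> counters[5]=3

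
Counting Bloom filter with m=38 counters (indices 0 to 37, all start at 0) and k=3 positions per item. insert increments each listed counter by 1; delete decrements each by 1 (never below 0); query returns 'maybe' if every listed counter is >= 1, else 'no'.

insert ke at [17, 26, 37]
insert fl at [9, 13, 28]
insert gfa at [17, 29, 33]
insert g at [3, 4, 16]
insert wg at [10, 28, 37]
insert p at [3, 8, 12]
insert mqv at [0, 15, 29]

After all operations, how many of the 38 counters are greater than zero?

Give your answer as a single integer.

Step 1: insert ke at [17, 26, 37] -> counters=[0,0,0,0,0,0,0,0,0,0,0,0,0,0,0,0,0,1,0,0,0,0,0,0,0,0,1,0,0,0,0,0,0,0,0,0,0,1]
Step 2: insert fl at [9, 13, 28] -> counters=[0,0,0,0,0,0,0,0,0,1,0,0,0,1,0,0,0,1,0,0,0,0,0,0,0,0,1,0,1,0,0,0,0,0,0,0,0,1]
Step 3: insert gfa at [17, 29, 33] -> counters=[0,0,0,0,0,0,0,0,0,1,0,0,0,1,0,0,0,2,0,0,0,0,0,0,0,0,1,0,1,1,0,0,0,1,0,0,0,1]
Step 4: insert g at [3, 4, 16] -> counters=[0,0,0,1,1,0,0,0,0,1,0,0,0,1,0,0,1,2,0,0,0,0,0,0,0,0,1,0,1,1,0,0,0,1,0,0,0,1]
Step 5: insert wg at [10, 28, 37] -> counters=[0,0,0,1,1,0,0,0,0,1,1,0,0,1,0,0,1,2,0,0,0,0,0,0,0,0,1,0,2,1,0,0,0,1,0,0,0,2]
Step 6: insert p at [3, 8, 12] -> counters=[0,0,0,2,1,0,0,0,1,1,1,0,1,1,0,0,1,2,0,0,0,0,0,0,0,0,1,0,2,1,0,0,0,1,0,0,0,2]
Step 7: insert mqv at [0, 15, 29] -> counters=[1,0,0,2,1,0,0,0,1,1,1,0,1,1,0,1,1,2,0,0,0,0,0,0,0,0,1,0,2,2,0,0,0,1,0,0,0,2]
Final counters=[1,0,0,2,1,0,0,0,1,1,1,0,1,1,0,1,1,2,0,0,0,0,0,0,0,0,1,0,2,2,0,0,0,1,0,0,0,2] -> 16 nonzero

Answer: 16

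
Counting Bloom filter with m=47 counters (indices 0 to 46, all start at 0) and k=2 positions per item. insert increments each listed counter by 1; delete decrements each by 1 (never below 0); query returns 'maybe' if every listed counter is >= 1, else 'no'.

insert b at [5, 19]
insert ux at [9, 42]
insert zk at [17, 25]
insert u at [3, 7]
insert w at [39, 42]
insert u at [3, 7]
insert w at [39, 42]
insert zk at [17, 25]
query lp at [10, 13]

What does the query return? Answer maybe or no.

Step 1: insert b at [5, 19] -> counters=[0,0,0,0,0,1,0,0,0,0,0,0,0,0,0,0,0,0,0,1,0,0,0,0,0,0,0,0,0,0,0,0,0,0,0,0,0,0,0,0,0,0,0,0,0,0,0]
Step 2: insert ux at [9, 42] -> counters=[0,0,0,0,0,1,0,0,0,1,0,0,0,0,0,0,0,0,0,1,0,0,0,0,0,0,0,0,0,0,0,0,0,0,0,0,0,0,0,0,0,0,1,0,0,0,0]
Step 3: insert zk at [17, 25] -> counters=[0,0,0,0,0,1,0,0,0,1,0,0,0,0,0,0,0,1,0,1,0,0,0,0,0,1,0,0,0,0,0,0,0,0,0,0,0,0,0,0,0,0,1,0,0,0,0]
Step 4: insert u at [3, 7] -> counters=[0,0,0,1,0,1,0,1,0,1,0,0,0,0,0,0,0,1,0,1,0,0,0,0,0,1,0,0,0,0,0,0,0,0,0,0,0,0,0,0,0,0,1,0,0,0,0]
Step 5: insert w at [39, 42] -> counters=[0,0,0,1,0,1,0,1,0,1,0,0,0,0,0,0,0,1,0,1,0,0,0,0,0,1,0,0,0,0,0,0,0,0,0,0,0,0,0,1,0,0,2,0,0,0,0]
Step 6: insert u at [3, 7] -> counters=[0,0,0,2,0,1,0,2,0,1,0,0,0,0,0,0,0,1,0,1,0,0,0,0,0,1,0,0,0,0,0,0,0,0,0,0,0,0,0,1,0,0,2,0,0,0,0]
Step 7: insert w at [39, 42] -> counters=[0,0,0,2,0,1,0,2,0,1,0,0,0,0,0,0,0,1,0,1,0,0,0,0,0,1,0,0,0,0,0,0,0,0,0,0,0,0,0,2,0,0,3,0,0,0,0]
Step 8: insert zk at [17, 25] -> counters=[0,0,0,2,0,1,0,2,0,1,0,0,0,0,0,0,0,2,0,1,0,0,0,0,0,2,0,0,0,0,0,0,0,0,0,0,0,0,0,2,0,0,3,0,0,0,0]
Query lp: check counters[10]=0 counters[13]=0 -> no

Answer: no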